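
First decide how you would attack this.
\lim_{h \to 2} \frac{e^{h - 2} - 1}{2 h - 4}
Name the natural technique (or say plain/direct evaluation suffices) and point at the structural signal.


Technique: l'Hôpital's rule (0/0) — plug in 2: top and bottom both hit zero, so differentiate each and retry. The standard small-argument limits would also carry it; the rule is the systematic route.


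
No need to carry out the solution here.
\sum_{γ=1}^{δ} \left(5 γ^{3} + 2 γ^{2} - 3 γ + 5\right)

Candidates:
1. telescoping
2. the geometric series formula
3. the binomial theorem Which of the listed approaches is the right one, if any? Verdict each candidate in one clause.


Diagnosis: no special technique — constant-multiple powers of γ with no cancellation partners and no common ratio — use the standard power-sum formulas.
- telescoping — writing out consecutive terms as given produces no pairwise cancellation.
- the geometric series formula — there is no constant term-to-term ratio.
- the binomial theorem — the terms do not reassemble into a binomial power.


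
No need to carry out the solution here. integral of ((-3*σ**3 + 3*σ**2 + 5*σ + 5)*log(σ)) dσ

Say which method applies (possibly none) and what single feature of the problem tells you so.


Method: integration by parts — the logarithm log(σ) has no power-rule antiderivative to read off directly, but its derivative is algebraic — so differentiate log(σ) and integrate the polynomial factor -3*σ**3 + 3*σ**2 + 5*σ + 5.


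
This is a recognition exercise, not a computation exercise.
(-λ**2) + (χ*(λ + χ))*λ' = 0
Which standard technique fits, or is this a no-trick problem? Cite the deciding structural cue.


Verdict: the homogeneous substitution — the slope's numerator and denominator share total degree; set v = λ/χ and the equation drops to separable form. A Bernoulli-style rewrite — possibly after exchanging which variable is treated as dependent — would work as well; the homogeneous substitution is the more immediate reading here.


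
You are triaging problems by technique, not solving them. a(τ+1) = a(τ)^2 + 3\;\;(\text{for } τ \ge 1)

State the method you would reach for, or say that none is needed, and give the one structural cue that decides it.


Method: no special technique — the sequence value feeds back through itself nonlinearly — linear superposition fails, and every superposition-based closed form fails with it.


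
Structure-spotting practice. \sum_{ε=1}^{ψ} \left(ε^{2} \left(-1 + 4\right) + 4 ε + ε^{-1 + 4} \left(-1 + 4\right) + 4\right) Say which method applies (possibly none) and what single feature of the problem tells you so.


Technique: no special technique — recognize the absence of structure: constant-multiple powers of ε summed plainly, no special method required.


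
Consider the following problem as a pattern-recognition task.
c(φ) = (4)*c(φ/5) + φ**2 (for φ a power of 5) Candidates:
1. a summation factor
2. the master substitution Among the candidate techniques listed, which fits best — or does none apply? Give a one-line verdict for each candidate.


Best approach: the master substitution — the argument contracts 5-fold per step: reindex φ exponentially and solve the linear recurrence in the new index.
- a summation factor: a divided-index call is outside the fixed-shift first-order family a summation factor normalizes.
- the master substitution: applicable, and directly so.


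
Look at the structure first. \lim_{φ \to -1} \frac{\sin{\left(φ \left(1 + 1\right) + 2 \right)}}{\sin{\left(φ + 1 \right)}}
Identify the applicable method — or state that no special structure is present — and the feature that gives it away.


Diagnosis: l'Hôpital's rule (0/0) — numerator and denominator both vanish at -1 — a genuine 0/0 form, which is exactly when l'Hôpital applies. Known elementary limits would finish this too — the rule just bypasses the case analysis.


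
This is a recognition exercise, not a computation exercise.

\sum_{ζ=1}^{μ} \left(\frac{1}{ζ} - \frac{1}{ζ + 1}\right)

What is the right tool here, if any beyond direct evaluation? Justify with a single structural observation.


Technique: telescoping — a difference of consecutive values of one function (\frac{1}{ζ} at one index and the next) — telescoping by construction.


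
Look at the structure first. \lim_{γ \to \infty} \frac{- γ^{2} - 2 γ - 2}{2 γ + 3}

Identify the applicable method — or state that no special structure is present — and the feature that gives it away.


Technique: dominant-term comparison — growth-rate triage: the leading powers of γ decide the limit, everything else is noise. Viewed as a single quotient this is an ∞/∞ form — an at-infinity application of l'Hôpital's rule would also resolve it; comparing leading growth reads the answer without differentiating.


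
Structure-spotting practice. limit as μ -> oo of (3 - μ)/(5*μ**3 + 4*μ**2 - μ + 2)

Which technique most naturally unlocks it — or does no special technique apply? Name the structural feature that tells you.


Diagnosis: dominant-term comparison — at large μ only the top-degree terms survive; compare the leading terms and the limit falls out. As a single quotient, the ∞/∞ shape would yield to repeated differentiation as well — the growth comparison gets there in one look.


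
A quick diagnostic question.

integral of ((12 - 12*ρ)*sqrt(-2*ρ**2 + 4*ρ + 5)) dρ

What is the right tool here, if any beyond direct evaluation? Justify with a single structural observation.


Verdict: u-substitution — differentiating the inner expression -2*ρ**2 + 4*ρ + 5 produces the factor 12 - 12*ρ up to a constant multiple, so substituting u = -2*ρ**2 + 4*ρ + 5 reduces everything to a one-variable integral in u.


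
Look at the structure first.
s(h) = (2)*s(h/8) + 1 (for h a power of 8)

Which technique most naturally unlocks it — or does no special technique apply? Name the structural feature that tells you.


Best approach: the master substitution — divide-the-index recursion (h/8 inside the call) straightens out once the index is rewritten as 8^m.


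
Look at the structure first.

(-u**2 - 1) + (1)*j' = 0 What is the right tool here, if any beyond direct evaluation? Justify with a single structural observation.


Technique: no special technique — with j absent the equation is not coupled at all: direct integration in u.


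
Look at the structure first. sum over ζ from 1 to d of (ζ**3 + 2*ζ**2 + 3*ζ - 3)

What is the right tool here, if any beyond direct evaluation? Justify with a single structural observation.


Diagnosis: no special technique — this is bookkeeping, not technique: standard formulas for sums of constant-multiple powers of ζ apply termwise.


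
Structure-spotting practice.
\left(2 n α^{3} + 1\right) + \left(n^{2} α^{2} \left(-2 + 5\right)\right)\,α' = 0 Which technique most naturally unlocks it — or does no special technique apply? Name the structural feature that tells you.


Best approach: the exact-equation method — equality of cross partials is the green light — assemble the potential function term by term.


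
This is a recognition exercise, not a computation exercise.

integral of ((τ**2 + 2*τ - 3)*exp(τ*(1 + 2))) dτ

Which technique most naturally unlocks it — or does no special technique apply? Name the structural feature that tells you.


Diagnosis: integration by parts — the integrand splits as τ**2 + 2*τ - 3 times exp(τ*(1 + 2)) — repeatedly differentiating the polynomial part kills it, which is the parts ladder.


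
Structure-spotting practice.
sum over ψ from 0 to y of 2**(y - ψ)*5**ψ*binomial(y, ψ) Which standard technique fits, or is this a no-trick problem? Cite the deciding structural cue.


Verdict: the binomial theorem — the summand is term ψ of a binomial expansion in 5 and 2; the whole sum is a single power.


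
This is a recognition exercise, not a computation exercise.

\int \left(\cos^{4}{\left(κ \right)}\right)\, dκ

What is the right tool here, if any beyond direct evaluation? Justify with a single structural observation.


Best approach: a trigonometric identity — \cos^{4}{\left(κ \right)} is the textbook power-reduction case — identities first, antiderivatives second.


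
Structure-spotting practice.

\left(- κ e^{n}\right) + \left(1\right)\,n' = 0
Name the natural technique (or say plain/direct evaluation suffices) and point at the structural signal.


Method: separation of variables — solved for the derivative, the right side splits multiplicatively into a function of each variable alone — divide and integrate each side.


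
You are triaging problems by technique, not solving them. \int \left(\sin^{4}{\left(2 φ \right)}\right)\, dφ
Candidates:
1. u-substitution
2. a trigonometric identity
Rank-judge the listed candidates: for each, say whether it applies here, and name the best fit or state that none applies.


Diagnosis: a trigonometric identity — an even power like \sin^{4}{\left(2 φ \right)} flattens under the half-angle identity into first-degree cosines you can integrate directly.
- u-substitution — no subexpression of the integrand pairs with its own derivative as a factor — individual terms may offer their own substitutions, but any change of variable covering the whole integral would have to be constructed from outside the expression.
- a trigonometric identity — yes — fits the structure here.


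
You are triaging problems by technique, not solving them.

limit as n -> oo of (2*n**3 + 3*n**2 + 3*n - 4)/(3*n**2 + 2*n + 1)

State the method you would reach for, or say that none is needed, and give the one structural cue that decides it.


Diagnosis: dominant-term comparison — divide by the highest power of n present: lower-order terms vanish and the dominant ratio remains. Differentiating the expression as a single quotient would eventually settle it as well; matching dominant growth settles it immediately.


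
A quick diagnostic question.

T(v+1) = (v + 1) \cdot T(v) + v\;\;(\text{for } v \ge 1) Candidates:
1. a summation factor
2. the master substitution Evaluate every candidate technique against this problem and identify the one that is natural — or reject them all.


Best approach: a summation factor — rescale the sequence by the product of the weights v + 1 so far — the recurrence collapses to a plain running sum.
- a summation factor — a fit — the right tool for this form.
- the master substitution: there is no divide-the-index recursive argument.


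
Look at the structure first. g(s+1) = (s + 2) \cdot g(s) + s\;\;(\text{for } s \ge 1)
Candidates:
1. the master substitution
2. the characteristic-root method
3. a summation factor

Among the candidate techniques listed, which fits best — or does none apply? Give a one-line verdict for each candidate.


Verdict: a summation factor — normalize by the running product of s + 2: the left side becomes a difference, and differences sum.
- the master substitution: the recursion steps by a constant offset, so exponential reindexing is pointless.
- the characteristic-root method: the coefficients change with the index, which the root method cannot absorb.
- a summation factor — applies; the problem has the shape this method handles.


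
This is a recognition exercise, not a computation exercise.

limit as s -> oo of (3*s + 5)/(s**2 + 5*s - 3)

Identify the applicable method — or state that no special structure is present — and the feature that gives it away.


Verdict: dominant-term comparison — as s grows, only the highest-degree terms matter — compare leading terms and read the limit off. As a single quotient, the ∞/∞ shape would yield to repeated differentiation as well — the growth comparison gets there in one look.


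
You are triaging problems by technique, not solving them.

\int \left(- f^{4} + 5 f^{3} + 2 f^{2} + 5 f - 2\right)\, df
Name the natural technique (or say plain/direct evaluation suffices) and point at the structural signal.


Best approach: no special technique — every term is a constant multiple of a power of f; term-wise power-rule integration needs no preliminary transformation.


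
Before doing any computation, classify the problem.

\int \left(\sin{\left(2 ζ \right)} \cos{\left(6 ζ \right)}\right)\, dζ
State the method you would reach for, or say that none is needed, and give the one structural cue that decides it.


Diagnosis: a trigonometric identity — the product \sin{\left(2 ζ \right)} \cos{\left(6 ζ \right)} converts to a sum of single-frequency sinusoids via the product-to-sum identity.


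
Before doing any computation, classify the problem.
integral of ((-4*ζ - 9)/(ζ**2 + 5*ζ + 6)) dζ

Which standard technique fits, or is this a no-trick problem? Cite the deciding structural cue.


Best approach: partial fractions — once ζ**2 + 5*ζ + 6 is factored, each root contributes a simple-fraction term; integrate them one at a time.


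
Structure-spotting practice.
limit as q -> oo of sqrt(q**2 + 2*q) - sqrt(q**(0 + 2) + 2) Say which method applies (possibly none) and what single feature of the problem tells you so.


Technique: conjugate multiplication — the difference sqrt(q**2 + 2*q) - sqrt(q**(0 + 2) + 2) is an ∞ − ∞ stalemate; its conjugate partner breaks the tie.


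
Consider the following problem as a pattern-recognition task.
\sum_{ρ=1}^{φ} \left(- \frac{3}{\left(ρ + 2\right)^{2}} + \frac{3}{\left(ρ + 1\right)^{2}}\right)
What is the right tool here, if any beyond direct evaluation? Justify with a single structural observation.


Best approach: telescoping — a difference of consecutive values of one function (\frac{3}{\left(ρ + 1\right)^{2}} at one index and the next) — telescoping by construction.


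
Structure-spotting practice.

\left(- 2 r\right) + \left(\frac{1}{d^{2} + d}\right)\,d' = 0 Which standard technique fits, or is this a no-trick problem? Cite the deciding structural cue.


Best approach: separation of variables — separating collects all d-dependence with the derivative and leaves all r-dependence opposite: variables separate. Rearranged, this also fits the Bernoulli template directly; separation reads the product structure as given.


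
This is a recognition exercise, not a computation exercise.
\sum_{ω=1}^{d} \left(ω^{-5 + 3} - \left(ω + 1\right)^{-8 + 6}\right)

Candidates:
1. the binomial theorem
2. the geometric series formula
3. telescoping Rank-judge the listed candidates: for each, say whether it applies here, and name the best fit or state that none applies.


Technique: telescoping — the generic term is a one-step difference of ω^{-5 + 3}, so partial sums shortcut to endpoint evaluation.
- the binomial theorem: no binomial coefficients pair up with complementary powers here.
- the geometric series formula — there is no constant term-to-term ratio.
- telescoping — applies; the problem has the shape this method handles.


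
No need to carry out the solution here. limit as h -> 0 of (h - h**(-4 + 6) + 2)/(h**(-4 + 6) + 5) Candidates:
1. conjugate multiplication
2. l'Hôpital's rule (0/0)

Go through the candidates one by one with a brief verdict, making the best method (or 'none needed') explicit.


Best approach: no special technique — no zero denominators, no indeterminate clash at 0 — substitute and read off the value.
- conjugate multiplication — there is no infinity-minus-infinity radical difference to rationalize.
- l'Hôpital's rule (0/0) — substituting the point gives a finite value outright — there is no indeterminate clash to repair.


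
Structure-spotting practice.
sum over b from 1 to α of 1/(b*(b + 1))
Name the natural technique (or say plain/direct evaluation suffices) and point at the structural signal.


Method: telescoping — the denominator's roots in 1/(b*(b + 1)) sit an integer apart: decomposition produces a self-cancelling chain.


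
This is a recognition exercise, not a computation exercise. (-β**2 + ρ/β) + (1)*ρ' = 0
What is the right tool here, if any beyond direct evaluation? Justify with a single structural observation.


Best approach: a linear integrating factor — the unknown enters only to the first power against a nonzero forcing term — the integrating-factor template applies directly.


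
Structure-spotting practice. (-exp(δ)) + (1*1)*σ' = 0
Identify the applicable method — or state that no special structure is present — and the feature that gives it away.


Method: no special technique — the slope is a pure function of δ; integrate both sides and be done.


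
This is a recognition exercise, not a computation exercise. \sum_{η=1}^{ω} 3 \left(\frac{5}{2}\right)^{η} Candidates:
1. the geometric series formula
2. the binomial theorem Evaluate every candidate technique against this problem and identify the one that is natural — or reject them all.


Technique: the geometric series formula — check a ratio of consecutive terms: it is \frac{5}{2}, independent of the index, so the geometric formula closes the sum.
- the geometric series formula — applies; the problem has the shape this method handles.
- the binomial theorem — the terms do not reassemble into a binomial power.


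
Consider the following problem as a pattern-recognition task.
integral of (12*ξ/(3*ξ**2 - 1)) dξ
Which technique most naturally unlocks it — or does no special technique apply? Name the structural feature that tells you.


Best approach: u-substitution — the only nontrivial dependence routes through 3*ξ**2 - 1, whose derivative supplies the leftover factor up to a constant multiple — u = 3*ξ**2 - 1 flattens it.


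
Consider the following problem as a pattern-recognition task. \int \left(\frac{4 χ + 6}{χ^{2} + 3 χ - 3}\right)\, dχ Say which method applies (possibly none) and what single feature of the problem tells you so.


Best approach: u-substitution — spotting that 4 χ + 6 is a constant multiple of the derivative of χ^{2} + 3 χ - 3 is the key observation — substitute u = χ^{2} + 3 χ - 3 and the integral becomes one-dimensional in u.


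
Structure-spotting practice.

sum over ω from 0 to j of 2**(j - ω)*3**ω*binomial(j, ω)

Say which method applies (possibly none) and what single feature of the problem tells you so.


Best approach: the binomial theorem — binomial coefficients against complementary powers of 3 and 2: recognize the binomial expansion and resum.


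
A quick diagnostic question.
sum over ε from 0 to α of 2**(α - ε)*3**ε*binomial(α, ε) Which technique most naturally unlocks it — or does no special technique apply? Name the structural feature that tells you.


Best approach: the binomial theorem — the binomial coefficients weight matched powers of 3 and 2, which is exactly the expansion of a binomial power.


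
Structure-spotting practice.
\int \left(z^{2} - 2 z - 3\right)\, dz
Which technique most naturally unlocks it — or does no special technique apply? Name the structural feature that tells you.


Verdict: no special technique — a term-by-term power-rule job in z; no substitution or rearrangement earns its keep here.


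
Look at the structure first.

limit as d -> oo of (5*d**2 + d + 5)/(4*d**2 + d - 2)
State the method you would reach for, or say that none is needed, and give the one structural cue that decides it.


Verdict: dominant-term comparison — at large d only the top-degree terms survive; compare the leading terms and the limit falls out. Viewed as a single quotient this is an ∞/∞ form — an at-infinity application of l'Hôpital's rule would also resolve it; comparing leading growth reads the answer without differentiating.


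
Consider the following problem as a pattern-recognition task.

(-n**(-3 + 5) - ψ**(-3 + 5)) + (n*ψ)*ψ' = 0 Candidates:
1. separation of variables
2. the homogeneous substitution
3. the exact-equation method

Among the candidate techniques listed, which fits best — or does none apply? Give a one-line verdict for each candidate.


Verdict: the homogeneous substitution — the slope's numerator and denominator have matching total degree, so it depends only on ψ/n and the ratio substitution collapses it. Rearranged, this also fits the Bernoulli template directly; the homogeneous substitution reads the structure without the rearrangement.
- separation of variables — the two dependences are entangled, not a clean product of one-variable pieces.
- the homogeneous substitution: applies; the problem has the shape this method handles.
- the exact-equation method: the mixed partial derivatives differ, so the left side is not a total differential.


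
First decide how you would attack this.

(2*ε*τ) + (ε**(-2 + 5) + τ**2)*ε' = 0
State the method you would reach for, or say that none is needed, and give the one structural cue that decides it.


Verdict: the exact-equation method — the cross partial derivatives of 2*ε*τ and (ε**(-2 + 5) + τ**2) agree, so the left side is the total differential of one potential in τ and ε.


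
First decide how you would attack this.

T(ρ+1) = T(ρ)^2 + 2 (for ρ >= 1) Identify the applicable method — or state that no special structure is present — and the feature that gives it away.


Technique: no special technique — a nonlinear dependence on earlier terms breaks linearity, and with it every superposition-based closed form.


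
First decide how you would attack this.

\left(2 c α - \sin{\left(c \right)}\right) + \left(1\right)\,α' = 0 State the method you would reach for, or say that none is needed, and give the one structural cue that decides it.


Best approach: a linear integrating factor — arrange it as α' + 2 c·α = (the forcing term) and the integrating factor does the rest.


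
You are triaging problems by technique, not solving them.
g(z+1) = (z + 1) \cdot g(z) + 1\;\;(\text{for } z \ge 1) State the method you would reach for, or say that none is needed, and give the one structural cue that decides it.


Verdict: a summation factor — first-order, linear, moving coefficient z + 1: the discrete analogue of an integrating factor handles it.


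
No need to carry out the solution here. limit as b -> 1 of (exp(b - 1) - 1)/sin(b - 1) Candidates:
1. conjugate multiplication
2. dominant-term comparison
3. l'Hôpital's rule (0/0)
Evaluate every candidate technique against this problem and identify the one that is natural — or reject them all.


Verdict: l'Hôpital's rule (0/0) — both numerator and denominator vanish at 1: the genuine 0/0 indeterminate that l'Hôpital exists for. Expanding numerator and denominator to first order gives the same value — the rule automates exactly that.
- conjugate multiplication: rationalization has no target — no divergent radical difference appears.
- dominant-term comparison — this is not a rational comparison of growth rates at infinity.
- l'Hôpital's rule (0/0): yes — fits the structure here.


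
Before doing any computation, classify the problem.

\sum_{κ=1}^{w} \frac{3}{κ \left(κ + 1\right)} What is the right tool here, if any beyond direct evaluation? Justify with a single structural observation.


Verdict: telescoping — \frac{3}{κ \left(κ + 1\right)} is a collapsed telescope: expand it into simple fractions to see the cancellation.


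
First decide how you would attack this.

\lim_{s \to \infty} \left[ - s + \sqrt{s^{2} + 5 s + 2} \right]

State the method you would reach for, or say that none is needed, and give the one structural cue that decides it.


Technique: conjugate multiplication — neither \sqrt{s^{2} + 5 s + 2} nor s converges alone, so rewrite their difference as a conjugate-rationalized quotient first.


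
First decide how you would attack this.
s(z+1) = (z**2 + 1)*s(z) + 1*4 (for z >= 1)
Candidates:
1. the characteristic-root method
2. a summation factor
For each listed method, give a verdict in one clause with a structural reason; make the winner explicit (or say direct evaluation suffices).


Verdict: a summation factor — with the index-dependent coefficient z**2 + 1, dividing by the cumulative product turns the left side into a pure difference.
- the characteristic-root method — an index-dependent weight blocks the pure exponential ansatz.
- a summation factor — a fit — the right tool for this form.


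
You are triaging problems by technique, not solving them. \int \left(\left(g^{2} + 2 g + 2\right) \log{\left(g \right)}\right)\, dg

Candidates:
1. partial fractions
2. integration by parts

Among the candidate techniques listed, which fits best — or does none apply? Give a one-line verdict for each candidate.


Technique: integration by parts — the logarithm \log{\left(g \right)} has no power-rule antiderivative to read off directly, but its derivative is algebraic — so differentiate \log{\left(g \right)} and integrate the polynomial factor g^{2} + 2 g + 2.
- partial fractions — there is no rational-function structure to decompose.
- integration by parts: yes — fits the structure here.


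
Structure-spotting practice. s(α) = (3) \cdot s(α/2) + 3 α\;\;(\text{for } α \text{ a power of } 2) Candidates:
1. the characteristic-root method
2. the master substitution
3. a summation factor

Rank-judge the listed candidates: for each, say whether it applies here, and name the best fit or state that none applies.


Best approach: the master substitution — the argument shrinks by the factor 2, so measure the index on a logarithmic scale and the recursion becomes a shift.
- the characteristic-root method — a divided-index call is not the fixed-shift linear shape that characteristic roots solve.
- the master substitution — applies; the problem has the shape this method handles.
- a summation factor: a divided-index call is outside the fixed-shift first-order family a summation factor normalizes.


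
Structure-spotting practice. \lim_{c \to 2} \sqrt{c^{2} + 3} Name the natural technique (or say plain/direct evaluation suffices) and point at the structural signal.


Technique: no special technique — no denominator vanishes and nothing blows up at 2: direct substitution is the whole computation.


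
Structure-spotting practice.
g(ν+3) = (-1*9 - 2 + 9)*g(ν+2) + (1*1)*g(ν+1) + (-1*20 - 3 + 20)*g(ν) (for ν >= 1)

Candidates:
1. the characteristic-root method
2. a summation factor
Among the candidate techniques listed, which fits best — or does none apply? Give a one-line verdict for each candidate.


Method: the characteristic-root method — every coefficient is a fixed number and the forcing is zero — substitute r^ν and read off the root equation.
- the characteristic-root method — applies; the problem has the shape this method handles.
- a summation factor — a summation factor telescopes one-step recursions; this one carries higher-order memory.


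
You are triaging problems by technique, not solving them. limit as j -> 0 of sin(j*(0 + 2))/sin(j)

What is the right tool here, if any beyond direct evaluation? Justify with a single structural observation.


Method: l'Hôpital's rule (0/0) — plug in 0: top and bottom both hit zero, so differentiate each and retry. One could equally expand both pieces locally and compare leading terms; the rule does that in one stroke.


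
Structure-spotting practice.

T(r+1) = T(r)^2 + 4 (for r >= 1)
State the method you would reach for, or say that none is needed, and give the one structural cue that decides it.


Best approach: no special technique — no ansatz, no master substitution, no summation factor survives the nonlinearity here.


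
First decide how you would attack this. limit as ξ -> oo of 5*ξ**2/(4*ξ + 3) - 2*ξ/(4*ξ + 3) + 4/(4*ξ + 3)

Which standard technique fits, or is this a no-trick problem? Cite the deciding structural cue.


Technique: dominant-term comparison — divide by the highest power of ξ present: lower-order terms vanish and the dominant ratio remains. Differentiating the expression as a single quotient would eventually settle it as well; matching dominant growth settles it immediately.


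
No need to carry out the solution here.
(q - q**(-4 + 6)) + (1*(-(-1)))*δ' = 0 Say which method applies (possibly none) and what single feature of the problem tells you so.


Diagnosis: no special technique — the slope is a pure function of q; integrate both sides and be done.


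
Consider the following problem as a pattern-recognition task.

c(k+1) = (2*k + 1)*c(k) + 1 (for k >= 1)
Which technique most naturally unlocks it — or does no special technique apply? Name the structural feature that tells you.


Technique: a summation factor — with the index-dependent coefficient 2*k + 1, dividing by the cumulative product turns the left side into a pure difference.


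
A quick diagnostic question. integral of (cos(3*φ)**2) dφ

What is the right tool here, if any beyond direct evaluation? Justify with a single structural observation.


Technique: a trigonometric identity — an even power like cos(3*φ)**2 flattens under the half-angle identity into first-degree cosines you can integrate directly.


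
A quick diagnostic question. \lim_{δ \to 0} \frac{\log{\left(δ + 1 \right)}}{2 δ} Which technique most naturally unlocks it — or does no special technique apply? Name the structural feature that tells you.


Best approach: l'Hôpital's rule (0/0) — the 0/0 form at 0 is the signature situation for l'Hôpital's rule. The standard small-argument limits would also carry it; the rule is the systematic route.


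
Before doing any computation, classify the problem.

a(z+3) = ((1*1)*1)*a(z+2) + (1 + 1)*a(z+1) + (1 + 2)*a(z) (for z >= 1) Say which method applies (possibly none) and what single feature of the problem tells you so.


Technique: the characteristic-root method — fixed numeric weights on consecutive terms and no forcing term added: the root method in its home territory.


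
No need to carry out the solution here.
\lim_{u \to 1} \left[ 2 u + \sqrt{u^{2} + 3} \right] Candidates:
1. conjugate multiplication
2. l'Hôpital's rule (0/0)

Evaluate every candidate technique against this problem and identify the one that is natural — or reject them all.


Verdict: no special technique — the expression is continuous at 1 — substitute and evaluate; no indeterminate form appears.
- conjugate multiplication — no difference of divergent radicals appears, so rationalizing has nothing to cancel.
- l'Hôpital's rule (0/0) — evaluation at the point is determinate, so the rule has nothing to repair.


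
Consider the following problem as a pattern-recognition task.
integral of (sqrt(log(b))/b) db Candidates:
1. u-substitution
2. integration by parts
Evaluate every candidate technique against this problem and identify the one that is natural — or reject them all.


Diagnosis: u-substitution — collected, the integrand has one factor that is, up to a constant, the derivative of an inner expression the rest depends on — substitute for that inner expression.
- u-substitution: applicable, and directly so.
- integration by parts — the integrand does not split as a nonconstant polynomial times an exp, sine, cosine of a linear argument, or logarithm — no polynomial-kernel parts product to differentiate one side of.


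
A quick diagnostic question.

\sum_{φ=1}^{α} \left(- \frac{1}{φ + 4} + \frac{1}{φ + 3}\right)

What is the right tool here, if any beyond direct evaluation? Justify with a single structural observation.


Verdict: telescoping — the piece each term subtracts is \frac{1}{φ + 3} advanced by one index, and it reappears with a plus sign leading the following term — the sum collapses to its boundary terms.


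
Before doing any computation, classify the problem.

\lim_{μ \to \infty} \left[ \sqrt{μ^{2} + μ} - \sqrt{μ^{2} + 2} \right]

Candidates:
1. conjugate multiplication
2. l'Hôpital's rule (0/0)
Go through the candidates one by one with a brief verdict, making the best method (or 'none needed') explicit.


Diagnosis: conjugate multiplication — both pieces blow up but their difference is finite; the conjugate trick rationalizes \sqrt{μ^{2} + μ} - \sqrt{μ^{2} + 2}.
- conjugate multiplication — a fit — the right tool for this form.
- l'Hôpital's rule (0/0): the expression is a difference driving to ∞ − ∞, not a 0/0 quotient — there is no ratio for the rule to differentiate.


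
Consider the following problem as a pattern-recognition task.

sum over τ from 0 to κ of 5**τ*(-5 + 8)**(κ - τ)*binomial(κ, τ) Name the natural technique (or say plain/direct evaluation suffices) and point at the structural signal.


Verdict: the binomial theorem — the binomial coefficients weight matched powers of 5 and (-5 + 8), which is exactly the expansion of a binomial power.


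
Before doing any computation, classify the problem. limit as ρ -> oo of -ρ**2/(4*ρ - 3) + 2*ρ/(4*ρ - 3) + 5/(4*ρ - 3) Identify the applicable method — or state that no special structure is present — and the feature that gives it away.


Best approach: dominant-term comparison — divide through by the highest power of ρ; every lower-order term dies and the dominant terms decide the limit. Viewed as a single quotient this is an ∞/∞ form — an at-infinity application of l'Hôpital's rule would also resolve it; comparing leading growth reads the answer without differentiating.


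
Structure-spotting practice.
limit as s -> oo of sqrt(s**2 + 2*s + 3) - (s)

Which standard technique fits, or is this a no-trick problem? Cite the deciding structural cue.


Best approach: conjugate multiplication — divergence minus divergence hides a finite answer — expose it by pairing sqrt(s**2 + 2*s + 3) - s with its conjugate.


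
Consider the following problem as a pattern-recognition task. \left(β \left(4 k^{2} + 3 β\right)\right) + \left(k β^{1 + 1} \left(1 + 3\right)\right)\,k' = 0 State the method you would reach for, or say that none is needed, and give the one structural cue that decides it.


Best approach: the exact-equation method — equality of cross partials is the green light — assemble the potential function term by term.


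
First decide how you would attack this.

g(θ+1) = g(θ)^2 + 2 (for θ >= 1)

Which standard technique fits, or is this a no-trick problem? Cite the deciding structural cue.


Technique: no special technique — the map from one term to the next is curved, not linear, so linear closed-form machinery does not attach.


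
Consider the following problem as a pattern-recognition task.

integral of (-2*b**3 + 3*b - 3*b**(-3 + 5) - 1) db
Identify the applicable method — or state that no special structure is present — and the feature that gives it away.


Method: no special technique — a term-by-term power-rule job in b; no substitution or rearrangement earns its keep here.


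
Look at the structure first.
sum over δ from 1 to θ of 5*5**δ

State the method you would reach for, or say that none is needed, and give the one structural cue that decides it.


Best approach: the geometric series formula — term-over-term division gives 5 every time — index-free ratio, geometric sum formula applies.


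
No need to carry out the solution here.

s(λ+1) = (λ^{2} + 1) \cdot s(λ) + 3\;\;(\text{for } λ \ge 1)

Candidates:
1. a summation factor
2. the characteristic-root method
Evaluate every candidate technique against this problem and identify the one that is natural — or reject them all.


Diagnosis: a summation factor — first-order linear but the coefficient λ^{2} + 1 moves with the index — divide by the cumulative product and telescope.
- a summation factor — a fit — the right tool for this form.
- the characteristic-root method: the coefficients change with the index, which the root method cannot absorb.


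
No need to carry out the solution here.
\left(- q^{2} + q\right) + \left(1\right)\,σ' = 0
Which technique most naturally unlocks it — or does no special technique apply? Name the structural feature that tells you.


Diagnosis: no special technique — with σ absent the equation is not coupled at all: direct integration in q.


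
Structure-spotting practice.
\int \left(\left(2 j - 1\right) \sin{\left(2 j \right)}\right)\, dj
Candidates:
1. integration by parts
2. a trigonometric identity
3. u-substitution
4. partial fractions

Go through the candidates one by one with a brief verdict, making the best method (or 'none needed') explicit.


Verdict: integration by parts — a polynomial factor 2 j - 1 multiplies \sin{\left(2 j \right)}; differentiating 2 j - 1 lowers its degree while \sin{\left(2 j \right)} integrates cleanly, so parts wins.
- integration by parts — applicable, and directly so.
- a trigonometric identity: neither the even-power reduction nor the product-to-sum identity applies to this structure.
- u-substitution — no subexpression of the integrand serves as a whole-integral substitution inner — individual terms may offer their own, but none carries its derivative as a factor of the full integrand; a working change of variable would have to be constructed from outside the expression.
- partial fractions — there is no rational-function structure to decompose.


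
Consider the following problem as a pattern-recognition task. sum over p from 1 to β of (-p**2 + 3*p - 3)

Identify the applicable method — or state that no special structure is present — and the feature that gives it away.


Method: no special technique — constant-multiple powers of p with no cancellation partners and no common ratio — use the standard power-sum formulas.


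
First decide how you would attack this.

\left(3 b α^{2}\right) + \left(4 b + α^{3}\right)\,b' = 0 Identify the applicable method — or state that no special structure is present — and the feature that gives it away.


Diagnosis: the exact-equation method — because the two cross partials coincide, the form is conservative as written — recover its potential in (α, b).


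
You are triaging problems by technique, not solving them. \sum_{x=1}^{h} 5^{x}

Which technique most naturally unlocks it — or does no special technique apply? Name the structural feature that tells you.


Technique: the geometric series formula — each term is 5 times the previous one, so the geometric-series formula applies directly.


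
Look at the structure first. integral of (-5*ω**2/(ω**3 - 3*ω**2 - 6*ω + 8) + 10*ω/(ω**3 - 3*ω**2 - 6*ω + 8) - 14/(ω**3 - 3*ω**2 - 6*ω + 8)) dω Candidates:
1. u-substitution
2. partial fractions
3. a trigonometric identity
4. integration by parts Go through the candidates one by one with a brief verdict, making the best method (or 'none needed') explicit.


Diagnosis: partial fractions — the bottom factors while the top stays lower-degree — split into simple fractions and integrate piece by piece.
- u-substitution: no subexpression of the integrand pairs with its own derivative as a factor — individual terms may offer their own substitutions, but any change of variable covering the whole integral would have to be constructed from outside the expression.
- partial fractions: applies; the problem has the shape this method handles.
- a trigonometric identity: with no trigonometric functions present, identity rewriting has no target.
- integration by parts: the nonconstant-polynomial-times-standard-kernel pattern (an exp, sine, cosine, or logarithm partner) is absent.


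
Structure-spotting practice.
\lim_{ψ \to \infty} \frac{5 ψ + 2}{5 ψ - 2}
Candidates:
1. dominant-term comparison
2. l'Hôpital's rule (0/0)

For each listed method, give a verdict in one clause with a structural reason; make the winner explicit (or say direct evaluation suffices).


Verdict: dominant-term comparison — as ψ grows, only the highest-degree terms matter — compare leading terms and read the limit off.
- dominant-term comparison: applies; the problem has the shape this method handles.
- l'Hôpital's rule (0/0): no 0/0 form appears: written as one quotient, top and bottom both grow without bound, and the ratio is decided by their leading terms.
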